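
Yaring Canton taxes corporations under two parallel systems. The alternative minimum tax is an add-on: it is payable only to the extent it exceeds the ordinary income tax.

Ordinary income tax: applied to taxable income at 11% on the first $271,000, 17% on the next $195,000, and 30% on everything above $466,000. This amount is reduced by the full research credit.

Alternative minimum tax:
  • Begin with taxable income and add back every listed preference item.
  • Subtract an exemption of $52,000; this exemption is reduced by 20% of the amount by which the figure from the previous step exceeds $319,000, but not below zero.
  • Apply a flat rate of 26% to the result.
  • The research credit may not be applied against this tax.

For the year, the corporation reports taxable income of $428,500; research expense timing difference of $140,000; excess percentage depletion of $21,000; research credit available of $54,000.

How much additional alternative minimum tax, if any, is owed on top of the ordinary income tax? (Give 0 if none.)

Ordinary income tax:
  $271,000 × 11% = $29,810
  $157,500 × 17% = $26,775
  → $56,585
  Less research credit $54,000 → $2,585

Alternative minimum tax:
  Adjusted income: $428,500 + $140,000 + $21,000 = $589,500
  Exemption: 20% × ($589,500 − $319,000) = $54,100 ≥ $52,000, so the exemption is fully phased out
  Base: $589,500 − $0 = $589,500
  $589,500 × 26% = $153,270

Excess of alternative minimum tax over ordinary income tax: $153,270 − $2,585 = $150,685.

$150,685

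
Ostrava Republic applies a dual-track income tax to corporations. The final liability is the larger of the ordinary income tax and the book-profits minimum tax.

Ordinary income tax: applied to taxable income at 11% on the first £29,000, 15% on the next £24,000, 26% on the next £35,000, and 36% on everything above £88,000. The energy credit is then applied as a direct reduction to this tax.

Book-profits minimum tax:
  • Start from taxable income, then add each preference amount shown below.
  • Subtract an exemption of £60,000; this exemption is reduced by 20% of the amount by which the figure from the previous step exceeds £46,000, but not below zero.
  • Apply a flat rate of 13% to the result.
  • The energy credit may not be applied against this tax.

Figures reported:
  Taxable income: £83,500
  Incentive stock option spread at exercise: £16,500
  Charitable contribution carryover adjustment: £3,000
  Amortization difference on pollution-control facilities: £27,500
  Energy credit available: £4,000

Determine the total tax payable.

Ordinary income tax:
  £29,000 × 11% = £3,190
  £24,000 × 15% = £3,600
  £30,500 × 26% = £7,930
  → £14,720
  Less energy credit £4,000 → £10,720

Book-profits minimum tax:
  Adjusted income: £83,500 + £16,500 + £3,000 + £27,500 = £130,500
  Exemption: £60,000 − 20% × (£130,500 − £46,000) = £60,000 − £16,900 = £43,100
  Base: £130,500 − £43,100 = £87,400
  £87,400 × 13% = £11,362

£11,362 > £10,720, so the book-profits minimum tax is the binding amount.

£11,362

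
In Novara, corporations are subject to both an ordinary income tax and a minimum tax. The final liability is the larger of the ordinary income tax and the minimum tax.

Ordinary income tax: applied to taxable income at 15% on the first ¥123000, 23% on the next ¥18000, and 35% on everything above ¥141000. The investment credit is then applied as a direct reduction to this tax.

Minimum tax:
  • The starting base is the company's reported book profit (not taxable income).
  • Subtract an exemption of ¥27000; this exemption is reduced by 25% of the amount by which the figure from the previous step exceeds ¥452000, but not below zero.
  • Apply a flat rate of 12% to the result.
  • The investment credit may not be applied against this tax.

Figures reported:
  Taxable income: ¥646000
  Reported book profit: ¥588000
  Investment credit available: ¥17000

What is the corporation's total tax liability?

Minimum tax:
  Base (reported book profit): ¥588000
  Exemption: 25% × (¥588000 − ¥452000) = ¥34000 ≥ ¥27000, so the exemption is fully phased out
  Base: ¥588000 − ¥0 = ¥588000
  ¥588000 × 12% = ¥70560

Ordinary income tax:
  ¥123000 × 15% = ¥18450
  ¥18000 × 23% = ¥4140
  ¥505000 × 35% = ¥176750
  → ¥199340
  Less investment credit ¥17000 → ¥182340

¥182340 > ¥70560, so the ordinary income tax governs.

¥182340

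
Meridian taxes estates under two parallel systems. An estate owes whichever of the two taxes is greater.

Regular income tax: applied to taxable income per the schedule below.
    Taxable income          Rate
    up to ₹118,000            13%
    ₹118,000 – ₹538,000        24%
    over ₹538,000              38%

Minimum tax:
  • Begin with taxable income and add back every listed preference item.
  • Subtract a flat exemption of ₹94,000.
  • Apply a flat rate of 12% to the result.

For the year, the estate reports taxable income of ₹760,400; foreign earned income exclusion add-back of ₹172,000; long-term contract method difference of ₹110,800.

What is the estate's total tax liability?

Regular income tax:
  ₹118,000 × 13% = ₹15,340
  ₹420,000 × 24% = ₹100,800
  ₹222,400 × 38% = ₹84,512
  → ₹200,652

Minimum tax:
  Adjusted income: ₹760,400 + ₹172,000 + ₹110,800 = ₹1,043,200
  Less exemption ₹94,000 → base ₹949,200
  ₹949,200 × 12% = ₹113,904

₹200,652 > ₹113,904, so the regular income tax governs.

₹200,652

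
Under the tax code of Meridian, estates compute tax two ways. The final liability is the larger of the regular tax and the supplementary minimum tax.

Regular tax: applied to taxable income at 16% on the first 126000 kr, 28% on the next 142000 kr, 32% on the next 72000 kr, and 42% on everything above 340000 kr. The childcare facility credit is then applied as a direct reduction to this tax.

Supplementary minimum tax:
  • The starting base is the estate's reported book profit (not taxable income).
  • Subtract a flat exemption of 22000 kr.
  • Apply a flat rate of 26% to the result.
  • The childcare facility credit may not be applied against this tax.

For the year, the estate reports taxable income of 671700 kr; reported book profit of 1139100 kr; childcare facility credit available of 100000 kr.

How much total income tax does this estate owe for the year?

290446 kr

Regular tax:
  126000 kr × 16% = 20160 kr
  142000 kr × 28% = 39760 kr
  72000 kr × 32% = 23040 kr
  331700 kr × 42% = 139314 kr
  → 222274 kr
  Less childcare facility credit 100000 kr → 122274 kr

Supplementary minimum tax:
  Base (reported book profit): 1139100 kr
  Less exemption 22000 kr → base 1117100 kr
  1117100 kr × 26% = 290446 kr

290446 kr > 122274 kr, so the supplementary minimum tax is the binding amount.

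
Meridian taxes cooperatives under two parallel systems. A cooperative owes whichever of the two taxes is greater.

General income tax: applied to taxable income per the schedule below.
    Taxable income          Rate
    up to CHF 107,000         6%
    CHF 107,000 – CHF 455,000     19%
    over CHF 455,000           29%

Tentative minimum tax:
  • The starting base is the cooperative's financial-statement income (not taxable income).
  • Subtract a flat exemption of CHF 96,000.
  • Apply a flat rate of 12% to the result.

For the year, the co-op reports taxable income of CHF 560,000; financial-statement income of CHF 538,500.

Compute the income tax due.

CHF 102,990

Tentative minimum tax:
  Base (financial-statement income): CHF 538,500
  Less exemption CHF 96,000 → base CHF 442,500
  CHF 442,500 × 12% = CHF 53,100

General income tax:
  CHF 107,000 × 6% = CHF 6,420
  CHF 348,000 × 19% = CHF 66,120
  CHF 105,000 × 29% = CHF 30,450
  → CHF 102,990

CHF 102,990 > CHF 53,100, so the general income tax governs.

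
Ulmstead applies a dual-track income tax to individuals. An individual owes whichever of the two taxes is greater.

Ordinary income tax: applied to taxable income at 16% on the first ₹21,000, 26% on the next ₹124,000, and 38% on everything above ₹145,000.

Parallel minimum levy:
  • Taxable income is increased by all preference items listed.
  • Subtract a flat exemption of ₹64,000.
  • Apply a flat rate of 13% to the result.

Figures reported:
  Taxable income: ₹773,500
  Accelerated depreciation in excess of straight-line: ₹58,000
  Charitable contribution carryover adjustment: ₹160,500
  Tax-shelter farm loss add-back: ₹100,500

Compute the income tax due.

₹274,430

Parallel minimum levy:
  Adjusted income: ₹773,500 + ₹58,000 + ₹160,500 + ₹100,500 = ₹1,092,500
  Less exemption ₹64,000 → base ₹1,028,500
  ₹1,028,500 × 13% = ₹133,705

Ordinary income tax:
  ₹21,000 × 16% = ₹3,360
  ₹124,000 × 26% = ₹32,240
  ₹628,500 × 38% = ₹238,830
  → ₹274,430

₹274,430 > ₹133,705, so the ordinary income tax governs.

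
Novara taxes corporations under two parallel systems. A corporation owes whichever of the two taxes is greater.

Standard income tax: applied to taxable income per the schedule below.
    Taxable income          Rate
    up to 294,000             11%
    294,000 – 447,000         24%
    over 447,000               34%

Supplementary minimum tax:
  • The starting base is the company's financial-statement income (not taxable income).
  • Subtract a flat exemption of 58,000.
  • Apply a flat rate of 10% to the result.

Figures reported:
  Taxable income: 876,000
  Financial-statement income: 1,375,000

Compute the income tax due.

Standard income tax:
  294,000 × 11% = 32,340
  153,000 × 24% = 36,720
  429,000 × 34% = 145,860
  → 214,920

Supplementary minimum tax:
  Base (financial-statement income): 1,375,000
  Less exemption 58,000 → base 1,317,000
  1,317,000 × 10% = 131,700

214,920 > 131,700, so the standard income tax governs.

214,920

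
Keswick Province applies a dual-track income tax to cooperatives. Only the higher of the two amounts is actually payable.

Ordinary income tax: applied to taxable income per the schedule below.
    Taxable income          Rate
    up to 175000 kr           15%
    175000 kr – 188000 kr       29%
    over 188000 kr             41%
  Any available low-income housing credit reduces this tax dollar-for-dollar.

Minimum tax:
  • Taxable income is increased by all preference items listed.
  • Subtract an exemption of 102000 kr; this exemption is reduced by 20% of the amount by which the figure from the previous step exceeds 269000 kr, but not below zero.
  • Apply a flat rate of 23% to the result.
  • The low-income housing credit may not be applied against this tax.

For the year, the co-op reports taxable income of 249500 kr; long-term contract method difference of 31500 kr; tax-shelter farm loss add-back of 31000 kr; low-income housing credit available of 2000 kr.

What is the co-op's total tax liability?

53235 kr

Minimum tax:
  Adjusted income: 249500 kr + 31500 kr + 31000 kr = 312000 kr
  Exemption: 102000 kr − 20% × (312000 kr − 269000 kr) = 102000 kr − 8600 kr = 93400 kr
  Base: 312000 kr − 93400 kr = 218600 kr
  218600 kr × 23% = 50278 kr

Ordinary income tax:
  175000 kr × 15% = 26250 kr
  13000 kr × 29% = 3770 kr
  61500 kr × 41% = 25215 kr
  → 55235 kr
  Less low-income housing credit 2000 kr → 53235 kr

53235 kr > 50278 kr, so the ordinary income tax governs.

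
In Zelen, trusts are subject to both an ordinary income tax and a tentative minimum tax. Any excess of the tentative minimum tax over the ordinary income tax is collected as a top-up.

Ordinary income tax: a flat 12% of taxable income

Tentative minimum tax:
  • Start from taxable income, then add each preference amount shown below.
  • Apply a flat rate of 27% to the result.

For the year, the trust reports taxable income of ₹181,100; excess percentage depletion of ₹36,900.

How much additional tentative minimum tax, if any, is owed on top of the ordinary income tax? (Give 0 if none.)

₹37,128

Tentative minimum tax:
  Adjusted income: ₹181,100 + ₹36,900 = ₹218,000
  ₹218,000 × 27% = ₹58,860

Ordinary income tax:
  ₹181,100 × 12% = ₹21,732

Excess of tentative minimum tax over ordinary income tax: ₹58,860 − ₹21,732 = ₹37,128.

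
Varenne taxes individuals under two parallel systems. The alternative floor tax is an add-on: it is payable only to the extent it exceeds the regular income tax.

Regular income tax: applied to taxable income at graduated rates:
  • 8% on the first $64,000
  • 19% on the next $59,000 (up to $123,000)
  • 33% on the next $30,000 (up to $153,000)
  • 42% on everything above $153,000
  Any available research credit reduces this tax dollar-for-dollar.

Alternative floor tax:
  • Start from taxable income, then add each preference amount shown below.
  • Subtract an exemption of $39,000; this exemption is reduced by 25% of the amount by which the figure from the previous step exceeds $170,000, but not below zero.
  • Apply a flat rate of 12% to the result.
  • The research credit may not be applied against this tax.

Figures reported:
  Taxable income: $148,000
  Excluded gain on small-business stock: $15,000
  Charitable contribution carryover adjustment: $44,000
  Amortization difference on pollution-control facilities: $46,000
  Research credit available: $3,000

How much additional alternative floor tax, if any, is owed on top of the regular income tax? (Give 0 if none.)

$6,590

Alternative floor tax:
  Adjusted income: $148,000 + $15,000 + $44,000 + $46,000 = $253,000
  Exemption: $39,000 − 25% × ($253,000 − $170,000) = $39,000 − $20,750 = $18,250
  Base: $253,000 − $18,250 = $234,750
  $234,750 × 12% = $28,170

Regular income tax:
  $64,000 × 8% = $5,120
  $59,000 × 19% = $11,210
  $25,000 × 33% = $8,250
  → $24,580
  Less research credit $3,000 → $21,580

Excess of alternative floor tax over regular income tax: $28,170 − $21,580 = $6,590.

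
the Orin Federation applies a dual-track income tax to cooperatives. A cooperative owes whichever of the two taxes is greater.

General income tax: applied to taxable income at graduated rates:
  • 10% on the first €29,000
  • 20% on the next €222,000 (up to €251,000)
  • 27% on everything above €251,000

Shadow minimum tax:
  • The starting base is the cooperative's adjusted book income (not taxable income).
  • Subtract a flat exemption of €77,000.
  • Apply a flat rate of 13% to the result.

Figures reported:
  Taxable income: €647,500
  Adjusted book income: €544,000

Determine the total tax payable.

€154,355

General income tax:
  €29,000 × 10% = €2,900
  €222,000 × 20% = €44,400
  €396,500 × 27% = €107,055
  → €154,355

Shadow minimum tax:
  Base (adjusted book income): €544,000
  Less exemption €77,000 → base €467,000
  €467,000 × 13% = €60,710

€154,355 > €60,710, so the general income tax governs.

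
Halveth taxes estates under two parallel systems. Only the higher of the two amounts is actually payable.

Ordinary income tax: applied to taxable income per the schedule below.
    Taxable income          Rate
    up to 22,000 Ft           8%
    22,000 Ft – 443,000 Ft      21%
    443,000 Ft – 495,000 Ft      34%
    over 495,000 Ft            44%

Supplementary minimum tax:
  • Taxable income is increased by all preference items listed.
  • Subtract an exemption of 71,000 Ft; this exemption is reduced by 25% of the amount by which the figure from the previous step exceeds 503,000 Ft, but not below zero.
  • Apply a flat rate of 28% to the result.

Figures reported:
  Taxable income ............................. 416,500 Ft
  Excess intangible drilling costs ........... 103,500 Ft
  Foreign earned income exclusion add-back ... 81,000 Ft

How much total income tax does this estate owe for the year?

155,260 Ft

Ordinary income tax:
  22,000 Ft × 8% = 1,760 Ft
  394,500 Ft × 21% = 82,845 Ft
  → 84,605 Ft

Supplementary minimum tax:
  Adjusted income: 416,500 Ft + 103,500 Ft + 81,000 Ft = 601,000 Ft
  Exemption: 71,000 Ft − 25% × (601,000 Ft − 503,000 Ft) = 71,000 Ft − 24,500 Ft = 46,500 Ft
  Base: 601,000 Ft − 46,500 Ft = 554,500 Ft
  554,500 Ft × 28% = 155,260 Ft

155,260 Ft > 84,605 Ft, so the supplementary minimum tax is the binding amount.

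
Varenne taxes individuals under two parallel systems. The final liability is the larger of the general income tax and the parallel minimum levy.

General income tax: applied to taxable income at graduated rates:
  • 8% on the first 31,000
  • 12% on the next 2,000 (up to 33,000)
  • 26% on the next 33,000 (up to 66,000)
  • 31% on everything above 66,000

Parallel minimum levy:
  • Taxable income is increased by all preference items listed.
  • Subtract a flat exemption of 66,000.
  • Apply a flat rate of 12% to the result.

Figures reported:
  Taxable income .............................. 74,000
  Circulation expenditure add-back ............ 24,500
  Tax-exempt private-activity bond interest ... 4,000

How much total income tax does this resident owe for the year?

13,780

General income tax:
  31,000 × 8% = 2,480
  2,000 × 12% = 240
  33,000 × 26% = 8,580
  8,000 × 31% = 2,480
  → 13,780

Parallel minimum levy:
  Adjusted income: 74,000 + 24,500 + 4,000 = 102,500
  Less exemption 66,000 → base 36,500
  36,500 × 12% = 4,380

13,780 > 4,380, so the general income tax governs.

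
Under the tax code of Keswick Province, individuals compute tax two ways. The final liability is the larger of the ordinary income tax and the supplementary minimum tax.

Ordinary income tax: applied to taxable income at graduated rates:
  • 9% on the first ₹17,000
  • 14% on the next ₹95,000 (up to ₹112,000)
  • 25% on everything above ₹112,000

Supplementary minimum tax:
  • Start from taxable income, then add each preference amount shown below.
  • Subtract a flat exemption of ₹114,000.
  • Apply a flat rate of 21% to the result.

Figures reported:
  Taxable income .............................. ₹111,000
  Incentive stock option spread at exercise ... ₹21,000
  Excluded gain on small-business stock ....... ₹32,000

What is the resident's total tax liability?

₹14,690

Supplementary minimum tax:
  Adjusted income: ₹111,000 + ₹21,000 + ₹32,000 = ₹164,000
  Less exemption ₹114,000 → base ₹50,000
  ₹50,000 × 21% = ₹10,500

Ordinary income tax:
  ₹17,000 × 9% = ₹1,530
  ₹94,000 × 14% = ₹13,160
  → ₹14,690

₹14,690 > ₹10,500, so the ordinary income tax governs.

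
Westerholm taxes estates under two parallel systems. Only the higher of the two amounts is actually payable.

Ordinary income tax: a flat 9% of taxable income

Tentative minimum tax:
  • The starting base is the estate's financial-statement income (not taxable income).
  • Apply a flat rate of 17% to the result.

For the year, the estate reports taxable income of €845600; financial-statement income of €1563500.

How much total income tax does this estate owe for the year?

Tentative minimum tax:
  Base (financial-statement income): €1563500
  €1563500 × 17% = €265795

Ordinary income tax:
  €845600 × 9% = €76104

€265795 > €76104, so the tentative minimum tax is the binding amount.

€265795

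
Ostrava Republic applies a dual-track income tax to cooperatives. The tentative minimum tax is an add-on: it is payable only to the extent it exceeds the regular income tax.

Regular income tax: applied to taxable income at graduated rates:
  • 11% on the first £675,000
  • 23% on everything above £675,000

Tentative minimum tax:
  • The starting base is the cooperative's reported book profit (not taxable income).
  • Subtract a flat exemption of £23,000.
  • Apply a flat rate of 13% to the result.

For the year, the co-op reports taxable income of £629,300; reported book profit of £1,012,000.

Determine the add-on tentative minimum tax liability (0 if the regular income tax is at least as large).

Tentative minimum tax:
  Base (reported book profit): £1,012,000
  Less exemption £23,000 → base £989,000
  £989,000 × 13% = £128,570

Regular income tax:
  £629,300 × 11% = £69,223

Excess of tentative minimum tax over regular income tax: £128,570 − £69,223 = £59,347.

£59,347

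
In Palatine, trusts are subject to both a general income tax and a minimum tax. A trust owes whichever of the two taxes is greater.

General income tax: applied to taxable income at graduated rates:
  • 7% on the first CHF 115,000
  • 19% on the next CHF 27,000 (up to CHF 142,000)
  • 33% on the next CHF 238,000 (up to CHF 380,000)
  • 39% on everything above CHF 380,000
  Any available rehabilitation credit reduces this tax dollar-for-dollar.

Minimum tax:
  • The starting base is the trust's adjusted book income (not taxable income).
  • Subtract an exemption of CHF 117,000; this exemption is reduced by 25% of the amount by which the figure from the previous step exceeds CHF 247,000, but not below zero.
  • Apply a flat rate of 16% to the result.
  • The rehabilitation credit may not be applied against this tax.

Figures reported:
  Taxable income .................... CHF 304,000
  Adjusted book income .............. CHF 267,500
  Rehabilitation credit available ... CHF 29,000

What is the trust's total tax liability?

General income tax:
  CHF 115,000 × 7% = CHF 8,050
  CHF 27,000 × 19% = CHF 5,130
  CHF 162,000 × 33% = CHF 53,460
  → CHF 66,640
  Less rehabilitation credit CHF 29,000 → CHF 37,640

Minimum tax:
  Base (adjusted book income): CHF 267,500
  Exemption: CHF 117,000 − 25% × (CHF 267,500 − CHF 247,000) = CHF 117,000 − CHF 5,125 = CHF 111,875
  Base: CHF 267,500 − CHF 111,875 = CHF 155,625
  CHF 155,625 × 16% = CHF 24,900

CHF 37,640 > CHF 24,900, so the general income tax governs.

CHF 37,640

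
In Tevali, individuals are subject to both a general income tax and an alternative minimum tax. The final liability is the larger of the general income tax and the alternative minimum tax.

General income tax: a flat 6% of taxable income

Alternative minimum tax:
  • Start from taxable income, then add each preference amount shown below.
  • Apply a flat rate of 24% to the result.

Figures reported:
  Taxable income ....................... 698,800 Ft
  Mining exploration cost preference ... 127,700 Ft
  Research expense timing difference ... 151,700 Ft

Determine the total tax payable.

General income tax:
  698,800 Ft × 6% = 41,928 Ft

Alternative minimum tax:
  Adjusted income: 698,800 Ft + 127,700 Ft + 151,700 Ft = 978,200 Ft
  978,200 Ft × 24% = 234,768 Ft

234,768 Ft > 41,928 Ft, so the alternative minimum tax is the binding amount.

234,768 Ft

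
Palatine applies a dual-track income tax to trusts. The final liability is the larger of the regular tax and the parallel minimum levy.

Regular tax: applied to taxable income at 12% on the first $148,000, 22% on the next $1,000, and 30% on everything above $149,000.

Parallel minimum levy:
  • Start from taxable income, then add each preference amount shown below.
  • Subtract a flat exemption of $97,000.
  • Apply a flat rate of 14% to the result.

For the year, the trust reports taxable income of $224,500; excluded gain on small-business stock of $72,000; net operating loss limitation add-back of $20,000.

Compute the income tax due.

$40,630

Parallel minimum levy:
  Adjusted income: $224,500 + $72,000 + $20,000 = $316,500
  Less exemption $97,000 → base $219,500
  $219,500 × 14% = $30,730

Regular tax:
  $148,000 × 12% = $17,760
  $1,000 × 22% = $220
  $75,500 × 30% = $22,650
  → $40,630

$40,630 > $30,730, so the regular tax governs.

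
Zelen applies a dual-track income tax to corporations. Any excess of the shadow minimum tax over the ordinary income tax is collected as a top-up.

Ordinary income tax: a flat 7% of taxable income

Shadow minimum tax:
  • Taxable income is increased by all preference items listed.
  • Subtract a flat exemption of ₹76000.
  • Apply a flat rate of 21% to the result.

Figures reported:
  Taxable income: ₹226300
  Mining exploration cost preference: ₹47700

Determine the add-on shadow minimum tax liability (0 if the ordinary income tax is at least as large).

Shadow minimum tax:
  Adjusted income: ₹226300 + ₹47700 = ₹274000
  Less exemption ₹76000 → base ₹198000
  ₹198000 × 21% = ₹41580

Ordinary income tax:
  ₹226300 × 7% = ₹15841

Excess of shadow minimum tax over ordinary income tax: ₹41580 − ₹15841 = ₹25739.

₹25739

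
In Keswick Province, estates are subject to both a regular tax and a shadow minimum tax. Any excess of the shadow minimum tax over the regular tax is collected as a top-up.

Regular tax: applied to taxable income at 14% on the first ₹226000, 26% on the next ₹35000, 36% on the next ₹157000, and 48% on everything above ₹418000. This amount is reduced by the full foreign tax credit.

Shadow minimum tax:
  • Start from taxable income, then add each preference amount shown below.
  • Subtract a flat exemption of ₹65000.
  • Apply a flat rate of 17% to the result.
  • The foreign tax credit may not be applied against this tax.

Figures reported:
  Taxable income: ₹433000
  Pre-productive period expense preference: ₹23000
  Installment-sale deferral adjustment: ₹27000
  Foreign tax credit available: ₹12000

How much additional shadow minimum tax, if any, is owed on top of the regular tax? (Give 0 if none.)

Shadow minimum tax:
  Adjusted income: ₹433000 + ₹23000 + ₹27000 = ₹483000
  Less exemption ₹65000 → base ₹418000
  ₹418000 × 17% = ₹71060

Regular tax:
  ₹226000 × 14% = ₹31640
  ₹35000 × 26% = ₹9100
  ₹157000 × 36% = ₹56520
  ₹15000 × 48% = ₹7200
  → ₹104460
  Less foreign tax credit ₹12000 → ₹92460

₹71060 ≤ ₹92460, so no add-on is due.

₹0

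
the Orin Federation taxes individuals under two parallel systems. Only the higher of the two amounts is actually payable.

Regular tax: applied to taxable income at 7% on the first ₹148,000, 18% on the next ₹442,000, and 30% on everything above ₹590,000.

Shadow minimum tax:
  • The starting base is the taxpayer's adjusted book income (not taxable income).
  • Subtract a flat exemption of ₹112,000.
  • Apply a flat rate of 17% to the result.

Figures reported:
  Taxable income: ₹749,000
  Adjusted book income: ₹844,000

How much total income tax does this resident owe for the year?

₹137,620

Regular tax:
  ₹148,000 × 7% = ₹10,360
  ₹442,000 × 18% = ₹79,560
  ₹159,000 × 30% = ₹47,700
  → ₹137,620

Shadow minimum tax:
  Base (adjusted book income): ₹844,000
  Less exemption ₹112,000 → base ₹732,000
  ₹732,000 × 17% = ₹124,440

₹137,620 > ₹124,440, so the regular tax governs.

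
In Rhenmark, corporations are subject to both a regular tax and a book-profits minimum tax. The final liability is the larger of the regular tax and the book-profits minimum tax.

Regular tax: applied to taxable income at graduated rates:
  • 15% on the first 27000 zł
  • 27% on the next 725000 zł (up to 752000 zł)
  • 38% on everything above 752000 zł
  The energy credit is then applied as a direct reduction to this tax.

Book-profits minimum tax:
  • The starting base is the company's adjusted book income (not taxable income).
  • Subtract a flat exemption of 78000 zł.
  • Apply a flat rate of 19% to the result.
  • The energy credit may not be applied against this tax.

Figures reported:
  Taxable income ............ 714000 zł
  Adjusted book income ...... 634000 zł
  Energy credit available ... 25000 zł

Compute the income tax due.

Regular tax:
  27000 zł × 15% = 4050 zł
  687000 zł × 27% = 185490 zł
  → 189540 zł
  Less energy credit 25000 zł → 164540 zł

Book-profits minimum tax:
  Base (adjusted book income): 634000 zł
  Less exemption 78000 zł → base 556000 zł
  556000 zł × 19% = 105640 zł

164540 zł > 105640 zł, so the regular tax governs.

164540 zł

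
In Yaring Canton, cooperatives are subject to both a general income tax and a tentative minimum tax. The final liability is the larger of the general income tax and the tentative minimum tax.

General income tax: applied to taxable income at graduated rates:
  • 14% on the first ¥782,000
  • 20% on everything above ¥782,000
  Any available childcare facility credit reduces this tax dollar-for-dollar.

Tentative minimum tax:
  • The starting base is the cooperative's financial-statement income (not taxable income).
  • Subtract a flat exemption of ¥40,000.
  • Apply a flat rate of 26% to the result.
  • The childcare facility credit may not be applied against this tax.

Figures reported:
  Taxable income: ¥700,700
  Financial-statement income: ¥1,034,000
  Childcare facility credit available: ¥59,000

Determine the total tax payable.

¥258,440

Tentative minimum tax:
  Base (financial-statement income): ¥1,034,000
  Less exemption ¥40,000 → base ¥994,000
  ¥994,000 × 26% = ¥258,440

General income tax:
  ¥700,700 × 14% = ¥98,098
  Less childcare facility credit ¥59,000 → ¥39,098

¥258,440 > ¥39,098, so the tentative minimum tax is the binding amount.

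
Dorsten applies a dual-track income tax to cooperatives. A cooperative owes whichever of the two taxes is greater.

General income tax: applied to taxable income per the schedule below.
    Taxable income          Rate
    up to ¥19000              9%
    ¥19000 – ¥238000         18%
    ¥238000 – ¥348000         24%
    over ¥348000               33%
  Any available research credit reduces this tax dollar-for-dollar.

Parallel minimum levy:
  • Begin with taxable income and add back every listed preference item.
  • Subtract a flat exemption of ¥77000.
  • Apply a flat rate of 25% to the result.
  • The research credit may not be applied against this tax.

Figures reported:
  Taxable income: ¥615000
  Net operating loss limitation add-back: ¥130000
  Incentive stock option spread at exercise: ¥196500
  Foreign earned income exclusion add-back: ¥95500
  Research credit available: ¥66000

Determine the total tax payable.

Parallel minimum levy:
  Adjusted income: ¥615000 + ¥130000 + ¥196500 + ¥95500 = ¥1037000
  Less exemption ¥77000 → base ¥960000
  ¥960000 × 25% = ¥240000

General income tax:
  ¥19000 × 9% = ¥1710
  ¥219000 × 18% = ¥39420
  ¥110000 × 24% = ¥26400
  ¥267000 × 33% = ¥88110
  → ¥155640
  Less research credit ¥66000 → ¥89640

¥240000 > ¥89640, so the parallel minimum levy is the binding amount.

¥240000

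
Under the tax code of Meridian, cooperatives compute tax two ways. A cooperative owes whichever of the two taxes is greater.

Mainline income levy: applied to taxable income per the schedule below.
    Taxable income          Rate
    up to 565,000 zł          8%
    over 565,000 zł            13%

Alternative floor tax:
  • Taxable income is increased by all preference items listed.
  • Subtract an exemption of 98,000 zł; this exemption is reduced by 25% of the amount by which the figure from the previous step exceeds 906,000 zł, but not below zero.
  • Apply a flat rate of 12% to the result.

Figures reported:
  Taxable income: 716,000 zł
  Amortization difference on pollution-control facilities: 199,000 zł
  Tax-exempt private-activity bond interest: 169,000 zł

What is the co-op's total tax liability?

Mainline income levy:
  565,000 zł × 8% = 45,200 zł
  151,000 zł × 13% = 19,630 zł
  → 64,830 zł

Alternative floor tax:
  Adjusted income: 716,000 zł + 199,000 zł + 169,000 zł = 1,084,000 zł
  Exemption: 98,000 zł − 25% × (1,084,000 zł − 906,000 zł) = 98,000 zł − 44,500 zł = 53,500 zł
  Base: 1,084,000 zł − 53,500 zł = 1,030,500 zł
  1,030,500 zł × 12% = 123,660 zł

123,660 zł > 64,830 zł, so the alternative floor tax is the binding amount.

123,660 zł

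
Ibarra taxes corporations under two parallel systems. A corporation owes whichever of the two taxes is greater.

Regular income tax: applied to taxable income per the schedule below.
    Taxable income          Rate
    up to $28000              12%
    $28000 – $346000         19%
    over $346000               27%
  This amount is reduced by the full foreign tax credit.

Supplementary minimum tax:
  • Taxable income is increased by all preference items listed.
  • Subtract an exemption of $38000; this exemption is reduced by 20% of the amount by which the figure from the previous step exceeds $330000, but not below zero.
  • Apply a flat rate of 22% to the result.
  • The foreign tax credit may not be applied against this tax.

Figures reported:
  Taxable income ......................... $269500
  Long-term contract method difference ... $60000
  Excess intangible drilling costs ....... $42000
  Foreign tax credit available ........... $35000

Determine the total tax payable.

$75196

Supplementary minimum tax:
  Adjusted income: $269500 + $60000 + $42000 = $371500
  Exemption: $38000 − 20% × ($371500 − $330000) = $38000 − $8300 = $29700
  Base: $371500 − $29700 = $341800
  $341800 × 22% = $75196

Regular income tax:
  $28000 × 12% = $3360
  $241500 × 19% = $45885
  → $49245
  Less foreign tax credit $35000 → $14245

$75196 > $14245, so the supplementary minimum tax is the binding amount.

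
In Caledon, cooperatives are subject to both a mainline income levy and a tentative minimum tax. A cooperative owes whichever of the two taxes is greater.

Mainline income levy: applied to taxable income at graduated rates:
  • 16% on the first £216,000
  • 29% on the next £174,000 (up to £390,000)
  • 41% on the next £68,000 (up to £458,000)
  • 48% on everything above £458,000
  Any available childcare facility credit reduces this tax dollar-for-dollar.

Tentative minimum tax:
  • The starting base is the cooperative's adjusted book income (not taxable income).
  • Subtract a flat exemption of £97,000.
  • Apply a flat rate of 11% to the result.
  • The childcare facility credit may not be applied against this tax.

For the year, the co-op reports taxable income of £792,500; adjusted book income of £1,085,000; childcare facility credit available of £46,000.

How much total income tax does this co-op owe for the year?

£227,460

Mainline income levy:
  £216,000 × 16% = £34,560
  £174,000 × 29% = £50,460
  £68,000 × 41% = £27,880
  £334,500 × 48% = £160,560
  → £273,460
  Less childcare facility credit £46,000 → £227,460

Tentative minimum tax:
  Base (adjusted book income): £1,085,000
  Less exemption £97,000 → base £988,000
  £988,000 × 11% = £108,680

£227,460 > £108,680, so the mainline income levy governs.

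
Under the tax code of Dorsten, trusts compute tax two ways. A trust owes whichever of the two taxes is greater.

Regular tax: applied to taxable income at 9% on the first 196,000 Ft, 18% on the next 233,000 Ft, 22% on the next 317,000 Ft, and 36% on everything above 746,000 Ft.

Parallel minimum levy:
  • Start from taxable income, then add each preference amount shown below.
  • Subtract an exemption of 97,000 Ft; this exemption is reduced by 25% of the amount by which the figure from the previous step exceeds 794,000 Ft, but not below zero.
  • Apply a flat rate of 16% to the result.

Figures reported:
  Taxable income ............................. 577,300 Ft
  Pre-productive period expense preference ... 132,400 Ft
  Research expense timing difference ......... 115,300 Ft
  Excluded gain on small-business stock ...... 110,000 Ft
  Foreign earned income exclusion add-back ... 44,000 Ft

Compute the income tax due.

148,520 Ft

Regular tax:
  196,000 Ft × 9% = 17,640 Ft
  233,000 Ft × 18% = 41,940 Ft
  148,300 Ft × 22% = 32,626 Ft
  → 92,206 Ft

Parallel minimum levy:
  Adjusted income: 577,300 Ft + 132,400 Ft + 115,300 Ft + 110,000 Ft + 44,000 Ft = 979,000 Ft
  Exemption: 97,000 Ft − 25% × (979,000 Ft − 794,000 Ft) = 97,000 Ft − 46,250 Ft = 50,750 Ft
  Base: 979,000 Ft − 50,750 Ft = 928,250 Ft
  928,250 Ft × 16% = 148,520 Ft

148,520 Ft > 92,206 Ft, so the parallel minimum levy is the binding amount.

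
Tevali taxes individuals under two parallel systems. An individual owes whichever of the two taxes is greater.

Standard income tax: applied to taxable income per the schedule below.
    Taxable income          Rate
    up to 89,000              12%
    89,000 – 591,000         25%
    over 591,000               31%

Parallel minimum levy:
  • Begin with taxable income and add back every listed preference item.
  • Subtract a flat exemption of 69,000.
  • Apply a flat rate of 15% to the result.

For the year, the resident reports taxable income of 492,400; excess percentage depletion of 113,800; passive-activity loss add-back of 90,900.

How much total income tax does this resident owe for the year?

111,530

Standard income tax:
  89,000 × 12% = 10,680
  403,400 × 25% = 100,850
  → 111,530

Parallel minimum levy:
  Adjusted income: 492,400 + 113,800 + 90,900 = 697,100
  Less exemption 69,000 → base 628,100
  628,100 × 15% = 94,215

111,530 > 94,215, so the standard income tax governs.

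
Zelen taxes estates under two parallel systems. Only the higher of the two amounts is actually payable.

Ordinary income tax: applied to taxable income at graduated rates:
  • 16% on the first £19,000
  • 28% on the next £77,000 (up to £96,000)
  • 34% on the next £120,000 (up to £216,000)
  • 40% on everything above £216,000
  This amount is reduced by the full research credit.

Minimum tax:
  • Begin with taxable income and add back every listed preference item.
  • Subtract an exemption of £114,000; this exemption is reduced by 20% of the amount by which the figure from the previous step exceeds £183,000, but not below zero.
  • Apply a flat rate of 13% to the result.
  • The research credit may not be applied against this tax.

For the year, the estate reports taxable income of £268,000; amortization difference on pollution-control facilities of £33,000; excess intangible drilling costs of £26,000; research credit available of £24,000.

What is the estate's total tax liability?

Ordinary income tax:
  £19,000 × 16% = £3,040
  £77,000 × 28% = £21,560
  £120,000 × 34% = £40,800
  £52,000 × 40% = £20,800
  → £86,200
  Less research credit £24,000 → £62,200

Minimum tax:
  Adjusted income: £268,000 + £33,000 + £26,000 = £327,000
  Exemption: £114,000 − 20% × (£327,000 − £183,000) = £114,000 − £28,800 = £85,200
  Base: £327,000 − £85,200 = £241,800
  £241,800 × 13% = £31,434

£62,200 > £31,434, so the ordinary income tax governs.

£62,200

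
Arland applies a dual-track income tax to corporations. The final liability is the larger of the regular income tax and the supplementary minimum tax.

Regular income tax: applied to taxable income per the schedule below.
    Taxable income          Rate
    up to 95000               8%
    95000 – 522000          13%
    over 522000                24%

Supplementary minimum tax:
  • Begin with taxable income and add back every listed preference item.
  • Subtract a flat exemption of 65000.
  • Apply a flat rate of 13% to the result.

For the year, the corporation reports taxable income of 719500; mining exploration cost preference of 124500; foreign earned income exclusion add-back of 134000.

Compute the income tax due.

Supplementary minimum tax:
  Adjusted income: 719500 + 124500 + 134000 = 978000
  Less exemption 65000 → base 913000
  913000 × 13% = 118690

Regular income tax:
  95000 × 8% = 7600
  427000 × 13% = 55510
  197500 × 24% = 47400
  → 110510

118690 > 110510, so the supplementary minimum tax is the binding amount.

118690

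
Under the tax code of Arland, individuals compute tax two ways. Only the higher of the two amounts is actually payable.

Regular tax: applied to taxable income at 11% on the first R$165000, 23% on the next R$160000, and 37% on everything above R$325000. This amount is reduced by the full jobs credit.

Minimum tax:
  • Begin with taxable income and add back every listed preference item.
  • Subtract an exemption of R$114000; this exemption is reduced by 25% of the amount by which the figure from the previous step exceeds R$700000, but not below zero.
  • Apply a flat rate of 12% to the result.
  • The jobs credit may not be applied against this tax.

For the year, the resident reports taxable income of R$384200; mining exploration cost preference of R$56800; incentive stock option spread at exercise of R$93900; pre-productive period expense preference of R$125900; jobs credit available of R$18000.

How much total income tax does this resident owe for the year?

Minimum tax:
  Adjusted income: R$384200 + R$56800 + R$93900 + R$125900 = R$660800
  Exemption: R$660800 ≤ R$700000, so full R$114000 applies
  Base: R$660800 − R$114000 = R$546800
  R$546800 × 12% = R$65616

Regular tax:
  R$165000 × 11% = R$18150
  R$160000 × 23% = R$36800
  R$59200 × 37% = R$21904
  → R$76854
  Less jobs credit R$18000 → R$58854

R$65616 > R$58854, so the minimum tax is the binding amount.

R$65616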